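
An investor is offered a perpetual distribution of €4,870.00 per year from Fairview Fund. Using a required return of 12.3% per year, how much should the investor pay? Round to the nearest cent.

Level perpetuity: PV = C / r = €4,870.00 / 0.123 = €39,593.50

€39593.50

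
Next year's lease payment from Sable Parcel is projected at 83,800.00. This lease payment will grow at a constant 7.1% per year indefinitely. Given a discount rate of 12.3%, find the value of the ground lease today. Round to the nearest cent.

Growing perpetuity: P = D₁ / (r − g) = 83,800.0000 / (0.123 − 0.071) = 1,611,538.46

1611538.46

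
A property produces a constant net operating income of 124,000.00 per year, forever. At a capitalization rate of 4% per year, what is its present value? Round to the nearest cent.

3100000.00

Level perpetuity: PV = C / r = 124,000.00 / 0.04 = 3,100,000.00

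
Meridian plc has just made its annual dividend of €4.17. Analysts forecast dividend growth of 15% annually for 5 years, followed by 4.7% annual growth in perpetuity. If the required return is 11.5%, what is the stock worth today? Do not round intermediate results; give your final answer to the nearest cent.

D_1 = 4.79550
D_2 = 5.51483
D_3 = 6.34205
D_4 = 7.29336
D_5 = 8.38736
Terminal value at year 5: TV = D_5×(1+g_2)/(r−g_2) = 8.78157/0.068 = 129.14067
P_0 = D_1/(1+r)^1 + D_2/(1+r)^2 + D_3/(1+r)^3 + D_4/(1+r)^4 + D_5/(1+r)^5 + TV/(1+r)^5
    = 4.30090 + 4.43590 + 4.57515 + 4.71876 + 4.86688 + 74.93569 = 97.83328

€97.83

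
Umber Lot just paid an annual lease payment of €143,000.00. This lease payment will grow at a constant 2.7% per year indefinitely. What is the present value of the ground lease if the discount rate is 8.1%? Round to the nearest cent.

D₁ = D₀ × (1 + g) = €143,000.00 × 1.027 = €146,861.0000
Growing perpetuity: P = D₁ / (r − g) = €146,861.0000 / (0.081 − 0.027) = €2,719,648.15

€2719648.15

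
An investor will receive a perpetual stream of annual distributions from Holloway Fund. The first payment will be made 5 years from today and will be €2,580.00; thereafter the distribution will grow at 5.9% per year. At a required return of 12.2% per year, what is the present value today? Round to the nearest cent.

Value at end of year 4: C₁ / (r − g) = €2,580.00 / (0.122 − 0.059) = €40,952.3810
Discount to today: PV = €40,952.3810 / (1 + 0.122)^4 = €40,952.3810 / 1.584789 = €25,840.91

€25840.91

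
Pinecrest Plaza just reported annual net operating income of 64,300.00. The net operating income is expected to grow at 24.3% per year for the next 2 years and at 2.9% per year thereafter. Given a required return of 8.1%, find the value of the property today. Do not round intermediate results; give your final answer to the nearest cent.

D_1 = 79924.90000
D_2 = 99346.65070
Terminal value at year 2: TV = D_2×(1+g_2)/(r−g_2) = 102227.70357/0.052 = 1965917.37635
P_0 = D_1/(1+r)^1 + D_2/(1+r)^2 + TV/(1+r)^2
    = 73936.07771 + 85016.22996 + 1682340.39674 = 1841292.70440

1841292.70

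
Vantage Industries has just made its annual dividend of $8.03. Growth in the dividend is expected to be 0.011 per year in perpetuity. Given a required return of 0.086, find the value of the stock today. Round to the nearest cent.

$108.24

D₁ = D₀ × (1 + g) = $8.03 × 1.011 = $8.1183
Growing perpetuity: P = D₁ / (r − g) = $8.1183 / (0.086 − 0.011) = $108.24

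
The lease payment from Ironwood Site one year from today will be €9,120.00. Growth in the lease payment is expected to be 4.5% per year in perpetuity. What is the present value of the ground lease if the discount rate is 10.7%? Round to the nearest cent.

Growing perpetuity: P = D₁ / (r − g) = €9,120.0000 / (0.107 − 0.045) = €147,096.77

€147096.77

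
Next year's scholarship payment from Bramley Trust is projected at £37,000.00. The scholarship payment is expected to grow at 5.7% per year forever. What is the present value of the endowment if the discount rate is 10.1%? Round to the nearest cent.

£840909.09

Growing perpetuity: P = D₁ / (r − g) = £37,000.0000 / (0.101 − 0.057) = £840,909.09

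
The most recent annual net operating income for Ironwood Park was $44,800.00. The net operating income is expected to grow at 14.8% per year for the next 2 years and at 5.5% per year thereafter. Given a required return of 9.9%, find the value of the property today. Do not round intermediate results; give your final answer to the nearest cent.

$1267785.52

D_1 = 51430.40000
D_2 = 59042.09920
Terminal value at year 2: TV = D_2×(1+g_2)/(r−g_2) = 62289.41466/0.044 = 1415668.51491
P_0 = D_1/(1+r)^1 + D_2/(1+r)^2 + TV/(1+r)^2
    = 46797.45223 + 48883.96284 + 1172104.10896 = 1267785.52403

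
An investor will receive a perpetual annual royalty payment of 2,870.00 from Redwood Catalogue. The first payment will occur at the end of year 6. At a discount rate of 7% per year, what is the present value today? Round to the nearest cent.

29232.43

Value at end of year 5: C / r = 2,870.00 / 0.07 = 41,000.0000
Discount to today: PV = 41,000.0000 / (1 + 0.07)^5 = 41,000.0000 / 1.402552 = 29,232.43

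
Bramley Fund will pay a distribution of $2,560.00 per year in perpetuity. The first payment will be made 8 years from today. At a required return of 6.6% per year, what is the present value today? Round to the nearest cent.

$24796.80

Value at end of year 7: C / r = $2,560.00 / 0.066 = $38,787.8788
Discount to today: PV = $38,787.8788 / (1 + 0.066)^7 = $38,787.8788 / 1.564229 = $24,796.80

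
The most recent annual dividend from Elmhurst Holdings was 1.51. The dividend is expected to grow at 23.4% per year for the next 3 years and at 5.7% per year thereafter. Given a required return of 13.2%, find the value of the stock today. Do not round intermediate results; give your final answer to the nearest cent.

D_1 = 1.86334
D_2 = 2.29936
D_3 = 2.83741
Terminal value at year 3: TV = D_3×(1+g_2)/(r−g_2) = 2.99914/0.075 = 39.98860
P_0 = D_1/(1+r)^1 + D_2/(1+r)^2 + D_3/(1+r)^3 + TV/(1+r)^3
    = 1.64606 + 1.79438 + 1.95606 + 27.56747 = 32.96397

32.96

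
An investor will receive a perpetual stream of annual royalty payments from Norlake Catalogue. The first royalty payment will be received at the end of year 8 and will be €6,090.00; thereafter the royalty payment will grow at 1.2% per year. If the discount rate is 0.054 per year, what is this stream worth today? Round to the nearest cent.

€100342.22

Value at end of year 7: C₁ / (r − g) = €6,090.00 / (0.054 − 0.012) = €145,000.0000
Discount to today: PV = €145,000.0000 / (1 + 0.054)^7 = €145,000.0000 / 1.445055 = €100,342.22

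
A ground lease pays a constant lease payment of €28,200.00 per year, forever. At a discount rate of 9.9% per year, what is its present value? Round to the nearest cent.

Level perpetuity: PV = C / r = €28,200.00 / 0.099 = €284,848.48

€284848.48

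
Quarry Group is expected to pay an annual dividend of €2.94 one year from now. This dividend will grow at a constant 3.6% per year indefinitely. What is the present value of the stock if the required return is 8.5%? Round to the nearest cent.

€60.00

Growing perpetuity: P = D₁ / (r − g) = €2.9400 / (0.085 − 0.036) = €60.00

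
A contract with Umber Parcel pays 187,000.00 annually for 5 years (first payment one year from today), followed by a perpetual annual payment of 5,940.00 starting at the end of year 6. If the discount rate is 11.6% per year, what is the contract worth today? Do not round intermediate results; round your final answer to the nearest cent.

710407.41

PV of 5-year annuity: 187,000.00 × [1 − (1+0.116)^−5] / 0.116 = 680826.77379
Perpetuity value at year 5: 5,940.00 / 0.116 = 51206.89655
PV of perpetuity: 51206.89655 / (1+0.116)^5 = 29580.63433
Total PV = 680826.77379 + 29580.63433 = 710407.40812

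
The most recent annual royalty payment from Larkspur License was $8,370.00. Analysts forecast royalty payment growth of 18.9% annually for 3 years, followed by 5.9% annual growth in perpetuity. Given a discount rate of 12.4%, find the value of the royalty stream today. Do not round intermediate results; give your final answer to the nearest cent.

D_1 = 9951.93000
D_2 = 11832.84477
D_3 = 14069.25243
Terminal value at year 3: TV = D_3×(1+g_2)/(r−g_2) = 14899.33832/0.065 = 229220.58962
P_0 = D_1/(1+r)^1 + D_2/(1+r)^2 + D_3/(1+r)^3 + TV/(1+r)^3
    = 8854.03025 + 9366.05157 + 9907.68267 + 161419.01454 = 189546.77903

$189546.78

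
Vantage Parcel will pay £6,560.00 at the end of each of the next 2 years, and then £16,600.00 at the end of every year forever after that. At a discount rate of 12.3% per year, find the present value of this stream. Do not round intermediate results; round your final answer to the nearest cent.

£118057.89

PV of 2-year annuity: £6,560.00 × [1 − (1+0.123)^−2] / 0.123 = 11043.18432
Perpetuity value at year 2: £16,600.00 / 0.123 = 134959.34959
PV of perpetuity: 134959.34959 / (1+0.123)^2 = 107014.70634
Total PV = 11043.18432 + 107014.70634 = 118057.89066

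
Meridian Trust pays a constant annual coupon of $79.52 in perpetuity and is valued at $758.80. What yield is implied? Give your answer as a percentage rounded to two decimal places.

10.48%

P = C/r ⇒ r = C/P = $79.52/$758.80 = 0.104797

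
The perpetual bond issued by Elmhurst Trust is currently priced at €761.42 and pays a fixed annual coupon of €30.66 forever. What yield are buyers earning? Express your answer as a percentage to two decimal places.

4.03%

P = C/r ⇒ r = C/P = €30.66/€761.42 = 0.040267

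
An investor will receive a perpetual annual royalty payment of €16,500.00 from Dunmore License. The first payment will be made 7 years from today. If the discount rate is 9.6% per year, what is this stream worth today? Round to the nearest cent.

€99162.94

Value at end of year 6: C / r = €16,500.00 / 0.096 = €171,875.0000
Discount to today: PV = €171,875.0000 / (1 + 0.096)^6 = €171,875.0000 / 1.733258 = €99,162.94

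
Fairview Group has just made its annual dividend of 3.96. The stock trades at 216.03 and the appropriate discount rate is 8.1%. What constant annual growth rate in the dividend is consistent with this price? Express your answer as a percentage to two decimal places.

P = D₀(1+g)/(r−g) ⇒ P(r−g) = D₀(1+g) ⇒ g(P+D₀) = P·r − D₀
g = (P·r − D₀)/(P + D₀) = (216.03×0.081 − 3.96) / (216.03 + 3.96) = 0.061541

6.15%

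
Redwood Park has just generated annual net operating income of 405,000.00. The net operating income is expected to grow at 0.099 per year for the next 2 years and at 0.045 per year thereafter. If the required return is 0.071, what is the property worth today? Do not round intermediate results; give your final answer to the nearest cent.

17982183.26

D_1 = 445095.00000
D_2 = 489159.40500
Terminal value at year 2: TV = D_2×(1+g_2)/(r−g_2) = 511171.57823/0.026 = 19660445.31635
P_0 = D_1/(1+r)^1 + D_2/(1+r)^2 + TV/(1+r)^2
    = 415588.23529 + 426453.28720 + 17140141.73543 = 17982183.25792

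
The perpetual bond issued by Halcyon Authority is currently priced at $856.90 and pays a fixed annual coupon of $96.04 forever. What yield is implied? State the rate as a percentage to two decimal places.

11.21%

P = C/r ⇒ r = C/P = $96.04/$856.90 = 0.112078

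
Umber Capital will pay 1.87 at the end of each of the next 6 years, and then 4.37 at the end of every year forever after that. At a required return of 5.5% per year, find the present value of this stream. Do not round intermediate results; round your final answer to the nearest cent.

PV of 6-year annuity: 1.87 × [1 − (1+0.055)^−6] / 0.055 = 9.34164
Perpetuity value at year 6: 4.37 / 0.055 = 79.45455
PV of perpetuity: 79.45455 / (1+0.055)^6 = 57.62408
Total PV = 9.34164 + 57.62408 = 66.96572

66.97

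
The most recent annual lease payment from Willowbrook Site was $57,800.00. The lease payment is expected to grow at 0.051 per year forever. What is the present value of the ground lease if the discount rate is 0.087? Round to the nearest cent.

$1687438.89

D₁ = D₀ × (1 + g) = $57,800.00 × 1.051 = $60,747.8000
Growing perpetuity: P = D₁ / (r − g) = $60,747.8000 / (0.087 − 0.051) = $1,687,438.89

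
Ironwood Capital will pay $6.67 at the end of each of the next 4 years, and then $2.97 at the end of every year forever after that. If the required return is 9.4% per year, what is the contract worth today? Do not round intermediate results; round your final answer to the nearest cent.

PV of 4-year annuity: $6.67 × [1 − (1+0.094)^−4] / 0.094 = 21.42056
Perpetuity value at year 4: $2.97 / 0.094 = 31.59574
PV of perpetuity: 31.59574 / (1+0.094)^4 = 22.05765
Total PV = 21.42056 + 22.05765 = 43.47822

$43.48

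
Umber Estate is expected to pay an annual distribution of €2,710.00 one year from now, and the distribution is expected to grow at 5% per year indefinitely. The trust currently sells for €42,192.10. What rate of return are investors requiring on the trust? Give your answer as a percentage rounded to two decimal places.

11.42%

P = D₁/(r − g) ⇒ r = D₁/P + g = €2,710.0000/€42,192.10 + 0.05 = 0.064230 + 0.05 = 0.114230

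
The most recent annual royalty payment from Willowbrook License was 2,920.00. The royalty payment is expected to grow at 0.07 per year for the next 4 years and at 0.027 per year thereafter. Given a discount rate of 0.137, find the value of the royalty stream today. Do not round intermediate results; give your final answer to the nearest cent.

D_1 = 3124.40000
D_2 = 3343.10800
D_3 = 3577.12556
D_4 = 3827.52435
Terminal value at year 4: TV = D_4×(1+g_2)/(r−g_2) = 3930.86751/0.11 = 35735.15915
P_0 = D_1/(1+r)^1 + D_2/(1+r)^2 + D_3/(1+r)^3 + D_4/(1+r)^4 + TV/(1+r)^4
    = 2747.93316 + 2586.00570 + 2433.62014 + 2290.21420 + 21382.27259 = 31440.04579

31440.05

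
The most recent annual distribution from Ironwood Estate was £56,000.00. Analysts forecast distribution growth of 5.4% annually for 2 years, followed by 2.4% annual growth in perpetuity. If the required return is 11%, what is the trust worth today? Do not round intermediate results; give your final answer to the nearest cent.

D_1 = 59024.00000
D_2 = 62211.29600
Terminal value at year 2: TV = D_2×(1+g_2)/(r−g_2) = 63704.36710/0.086 = 740748.45470
P_0 = D_1/(1+r)^1 + D_2/(1+r)^2 + TV/(1+r)^2
    = 53174.77477 + 50492.08343 + 601208.06322 = 704874.92143

£704874.92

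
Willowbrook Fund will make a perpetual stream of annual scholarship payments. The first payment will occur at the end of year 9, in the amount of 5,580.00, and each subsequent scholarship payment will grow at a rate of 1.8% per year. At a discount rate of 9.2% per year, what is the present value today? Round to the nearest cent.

37292.49

Value at end of year 8: C₁ / (r − g) = 5,580.00 / (0.092 − 0.018) = 75,405.4054
Discount to today: PV = 75,405.4054 / (1 + 0.092)^8 = 75,405.4054 / 2.022000 = 37,292.49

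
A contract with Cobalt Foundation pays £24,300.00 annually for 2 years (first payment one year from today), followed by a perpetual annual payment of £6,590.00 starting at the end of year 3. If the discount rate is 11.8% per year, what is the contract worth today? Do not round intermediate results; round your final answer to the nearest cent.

£85857.11

PV of 2-year annuity: £24,300.00 × [1 − (1+0.118)^−2] / 0.118 = 41176.42353
Perpetuity value at year 2: £6,590.00 / 0.118 = 55847.45763
PV of perpetuity: 55847.45763 / (1+0.118)^2 = 44680.68269
Total PV = 41176.42353 + 44680.68269 = 85857.10621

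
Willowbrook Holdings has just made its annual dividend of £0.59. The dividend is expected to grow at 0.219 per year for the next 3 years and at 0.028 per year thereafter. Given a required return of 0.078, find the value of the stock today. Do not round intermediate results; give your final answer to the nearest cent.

£19.81

D_1 = 0.71921
D_2 = 0.87672
D_3 = 1.06872
Terminal value at year 3: TV = D_3×(1+g_2)/(r−g_2) = 1.09864/0.05 = 21.97284
P_0 = D_1/(1+r)^1 + D_2/(1+r)^2 + D_3/(1+r)^3 + TV/(1+r)^3
    = 0.66717 + 0.75444 + 0.85311 + 17.54001 = 19.81473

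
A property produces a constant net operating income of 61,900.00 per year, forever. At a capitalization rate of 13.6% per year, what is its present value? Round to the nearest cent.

455147.06

Level perpetuity: PV = C / r = 61,900.00 / 0.136 = 455,147.06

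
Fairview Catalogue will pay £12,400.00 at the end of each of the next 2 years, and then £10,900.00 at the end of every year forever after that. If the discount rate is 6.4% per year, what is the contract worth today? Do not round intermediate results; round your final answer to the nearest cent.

£173047.25

PV of 2-year annuity: £12,400.00 × [1 − (1+0.064)^−2] / 0.064 = 22607.27005
Perpetuity value at year 2: £10,900.00 / 0.064 = 170312.50000
PV of perpetuity: 170312.50000 / (1+0.064)^2 = 150439.98036
Total PV = 22607.27005 + 150439.98036 = 173047.25041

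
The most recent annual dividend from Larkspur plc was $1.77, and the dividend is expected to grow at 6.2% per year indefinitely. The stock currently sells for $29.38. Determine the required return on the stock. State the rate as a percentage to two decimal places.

D₁ = $1.77 × 1.062 = $1.8797
P = D₁/(r − g) ⇒ r = D₁/P + g = $1.8797/$29.38 + 0.062 = 0.063980 + 0.062 = 0.125980

12.60%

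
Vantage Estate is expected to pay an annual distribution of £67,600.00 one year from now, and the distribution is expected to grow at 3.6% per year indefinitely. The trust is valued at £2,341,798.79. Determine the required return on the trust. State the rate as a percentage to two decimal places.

6.49%

P = D₁/(r − g) ⇒ r = D₁/P + g = £67,600.0000/£2,341,798.79 + 0.036 = 0.028867 + 0.036 = 0.064867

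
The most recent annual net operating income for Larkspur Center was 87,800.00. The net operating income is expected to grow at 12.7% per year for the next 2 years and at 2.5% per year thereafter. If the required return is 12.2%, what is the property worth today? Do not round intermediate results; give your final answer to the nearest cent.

1112846.49

D_1 = 98950.60000
D_2 = 111517.32620
Terminal value at year 2: TV = D_2×(1+g_2)/(r−g_2) = 114305.25936/0.097 = 1178404.73562
P_0 = D_1/(1+r)^1 + D_2/(1+r)^2 + TV/(1+r)^2
    = 88191.26560 + 88584.27480 + 936070.94507 = 1112846.48547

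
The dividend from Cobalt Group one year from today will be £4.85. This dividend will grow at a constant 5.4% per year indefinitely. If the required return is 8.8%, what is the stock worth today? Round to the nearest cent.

£142.65

Growing perpetuity: P = D₁ / (r − g) = £4.8500 / (0.088 − 0.054) = £142.65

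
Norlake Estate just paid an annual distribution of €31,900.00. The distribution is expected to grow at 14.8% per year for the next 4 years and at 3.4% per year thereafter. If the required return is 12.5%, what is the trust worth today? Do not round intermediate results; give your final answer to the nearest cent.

D_1 = 36621.20000
D_2 = 42041.13760
D_3 = 48263.22596
D_4 = 55406.18341
Terminal value at year 4: TV = D_4×(1+g_2)/(r−g_2) = 57289.99364/0.091 = 629560.36971
P_0 = D_1/(1+r)^1 + D_2/(1+r)^2 + D_3/(1+r)^3 + D_4/(1+r)^4 + TV/(1+r)^4
    = 32552.17778 + 33217.68897 + 33896.80616 + 34589.80754 + 393031.43946 = 527287.91991

€527287.92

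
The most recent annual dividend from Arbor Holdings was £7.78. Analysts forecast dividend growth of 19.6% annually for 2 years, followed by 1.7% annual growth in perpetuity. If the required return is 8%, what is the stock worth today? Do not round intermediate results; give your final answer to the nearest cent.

£172.18

D_1 = 9.30488
D_2 = 11.12864
Terminal value at year 2: TV = D_2×(1+g_2)/(r−g_2) = 11.31782/0.063 = 179.64799
P_0 = D_1/(1+r)^1 + D_2/(1+r)^2 + TV/(1+r)^2
    = 8.61563 + 9.54101 + 154.01919 = 172.17584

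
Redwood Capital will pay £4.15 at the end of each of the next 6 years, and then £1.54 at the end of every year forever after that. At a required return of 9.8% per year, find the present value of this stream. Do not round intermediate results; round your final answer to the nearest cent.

£27.15

PV of 6-year annuity: £4.15 × [1 − (1+0.098)^−6] / 0.098 = 18.18076
Perpetuity value at year 6: £1.54 / 0.098 = 15.71429
PV of perpetuity: 15.71429 / (1+0.098)^6 = 8.96769
Total PV = 18.18076 + 8.96769 = 27.14845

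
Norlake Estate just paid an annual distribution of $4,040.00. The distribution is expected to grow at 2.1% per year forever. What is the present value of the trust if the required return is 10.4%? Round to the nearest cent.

$49696.87

D₁ = D₀ × (1 + g) = $4,040.00 × 1.021 = $4,124.8400
Growing perpetuity: P = D₁ / (r − g) = $4,124.8400 / (0.104 − 0.021) = $49,696.87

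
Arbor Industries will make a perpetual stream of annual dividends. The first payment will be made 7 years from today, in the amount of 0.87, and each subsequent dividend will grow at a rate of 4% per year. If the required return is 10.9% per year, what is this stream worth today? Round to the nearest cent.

6.78

Value at end of year 6: C₁ / (r − g) = 0.87 / (0.109 − 0.04) = 12.6087
Discount to today: PV = 12.6087 / (1 + 0.109)^6 = 12.6087 / 1.860327 = 6.78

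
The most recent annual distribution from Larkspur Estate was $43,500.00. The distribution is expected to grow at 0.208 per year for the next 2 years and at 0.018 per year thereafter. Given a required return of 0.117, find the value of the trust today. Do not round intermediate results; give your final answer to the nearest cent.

$621074.09

D_1 = 52548.00000
D_2 = 63477.98400
Terminal value at year 2: TV = D_2×(1+g_2)/(r−g_2) = 64620.58771/0.099 = 652733.20921
P_0 = D_1/(1+r)^1 + D_2/(1+r)^2 + TV/(1+r)^2
    = 47043.86750 + 50876.44758 + 523153.77407 = 621074.08915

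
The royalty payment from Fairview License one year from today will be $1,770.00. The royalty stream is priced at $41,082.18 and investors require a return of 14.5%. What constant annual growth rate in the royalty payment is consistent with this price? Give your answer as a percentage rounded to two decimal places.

P = D₁/(r−g) ⇒ g = r − D₁/P = 0.145 − $1,770.00/$41,082.18 = 0.101916

10.19%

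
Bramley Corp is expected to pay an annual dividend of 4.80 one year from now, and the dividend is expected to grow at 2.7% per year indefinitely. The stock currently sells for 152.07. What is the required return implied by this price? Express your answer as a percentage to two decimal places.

P = D₁/(r − g) ⇒ r = D₁/P + g = 4.8000/152.07 + 0.027 = 0.031564 + 0.027 = 0.058564

5.86%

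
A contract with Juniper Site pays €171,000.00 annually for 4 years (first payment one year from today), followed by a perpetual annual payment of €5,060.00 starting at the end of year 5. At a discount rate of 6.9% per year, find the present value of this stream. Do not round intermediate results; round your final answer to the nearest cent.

€636678.39

PV of 4-year annuity: €171,000.00 × [1 − (1+0.069)^−4] / 0.069 = 580523.11036
Perpetuity value at year 4: €5,060.00 / 0.069 = 73333.33333
PV of perpetuity: 73333.33333 / (1+0.069)^4 = 56155.28106
Total PV = 580523.11036 + 56155.28106 = 636678.39142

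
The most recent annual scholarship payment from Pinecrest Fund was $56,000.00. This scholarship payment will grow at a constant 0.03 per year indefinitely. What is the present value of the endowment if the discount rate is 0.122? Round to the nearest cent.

D₁ = D₀ × (1 + g) = $56,000.00 × 1.03 = $57,680.0000
Growing perpetuity: P = D₁ / (r − g) = $57,680.0000 / (0.122 − 0.03) = $626,956.52

$626956.52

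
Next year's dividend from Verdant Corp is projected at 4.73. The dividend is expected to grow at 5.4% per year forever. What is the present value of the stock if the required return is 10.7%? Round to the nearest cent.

Growing perpetuity: P = D₁ / (r − g) = 4.7300 / (0.107 − 0.054) = 89.25

89.25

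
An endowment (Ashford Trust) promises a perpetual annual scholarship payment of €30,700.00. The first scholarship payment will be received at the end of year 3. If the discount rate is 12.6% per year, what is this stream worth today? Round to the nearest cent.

Value at end of year 2: C / r = €30,700.00 / 0.126 = €243,650.7937
Discount to today: PV = €243,650.7937 / (1 + 0.126)^2 = €243,650.7937 / 1.267876 = €192,172.42

€192172.42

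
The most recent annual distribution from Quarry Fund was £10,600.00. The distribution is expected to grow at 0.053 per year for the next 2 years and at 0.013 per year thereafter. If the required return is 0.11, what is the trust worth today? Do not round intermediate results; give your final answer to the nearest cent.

D_1 = 11161.80000
D_2 = 11753.37540
Terminal value at year 2: TV = D_2×(1+g_2)/(r−g_2) = 11906.16928/0.097 = 122744.01320
P_0 = D_1/(1+r)^1 + D_2/(1+r)^2 + TV/(1+r)^2
    = 10055.67568 + 9539.30314 + 99621.79466 = 119216.77347

£119216.77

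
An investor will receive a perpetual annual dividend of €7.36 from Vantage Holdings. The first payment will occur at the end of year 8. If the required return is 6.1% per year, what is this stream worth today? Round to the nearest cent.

Value at end of year 7: C / r = €7.36 / 0.061 = €120.6557
Discount to today: PV = €120.6557 / (1 + 0.061)^7 = €120.6557 / 1.513588 = €79.72

€79.72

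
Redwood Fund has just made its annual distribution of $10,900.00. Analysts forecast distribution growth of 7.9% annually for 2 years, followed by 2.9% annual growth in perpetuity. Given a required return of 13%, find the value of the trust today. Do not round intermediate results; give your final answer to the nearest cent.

$121599.04

D_1 = 11761.10000
D_2 = 12690.22690
Terminal value at year 2: TV = D_2×(1+g_2)/(r−g_2) = 13058.24348/0.101 = 129289.53941
P_0 = D_1/(1+r)^1 + D_2/(1+r)^2 + TV/(1+r)^2
    = 10408.05310 + 9938.30911 + 101252.67398 = 121599.03619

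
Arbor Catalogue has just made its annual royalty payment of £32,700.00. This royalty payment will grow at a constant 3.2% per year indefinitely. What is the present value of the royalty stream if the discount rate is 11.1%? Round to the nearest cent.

D₁ = D₀ × (1 + g) = £32,700.00 × 1.032 = £33,746.4000
Growing perpetuity: P = D₁ / (r − g) = £33,746.4000 / (0.111 − 0.032) = £427,169.62

£427169.62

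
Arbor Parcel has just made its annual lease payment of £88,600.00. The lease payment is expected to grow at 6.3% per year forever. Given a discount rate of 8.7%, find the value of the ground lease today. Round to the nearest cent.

D₁ = D₀ × (1 + g) = £88,600.00 × 1.063 = £94,181.8000
Growing perpetuity: P = D₁ / (r − g) = £94,181.8000 / (0.087 − 0.063) = £3,924,241.67

£3924241.67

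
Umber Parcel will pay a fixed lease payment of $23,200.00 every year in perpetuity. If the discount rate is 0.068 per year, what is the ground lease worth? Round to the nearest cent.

Level perpetuity: PV = C / r = $23,200.00 / 0.068 = $341,176.47

$341176.47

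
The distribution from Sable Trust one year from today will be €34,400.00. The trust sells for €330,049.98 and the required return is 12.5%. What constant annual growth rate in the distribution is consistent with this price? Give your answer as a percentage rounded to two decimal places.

P = D₁/(r−g) ⇒ g = r − D₁/P = 0.125 − €34,400.00/€330,049.98 = 0.020773

2.08%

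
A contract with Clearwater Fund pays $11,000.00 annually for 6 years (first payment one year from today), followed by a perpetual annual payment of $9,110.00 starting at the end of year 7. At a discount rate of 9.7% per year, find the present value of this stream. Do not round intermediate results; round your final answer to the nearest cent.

$102221.84

PV of 6-year annuity: $11,000.00 × [1 − (1+0.097)^−6] / 0.097 = 48332.00511
Perpetuity value at year 6: $9,110.00 / 0.097 = 93917.52577
PV of perpetuity: 93917.52577 / (1+0.097)^6 = 53889.83790
Total PV = 48332.00511 + 53889.83790 = 102221.84302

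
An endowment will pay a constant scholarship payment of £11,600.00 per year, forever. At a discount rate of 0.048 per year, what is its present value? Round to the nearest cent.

£241666.67

Level perpetuity: PV = C / r = £11,600.00 / 0.048 = £241,666.67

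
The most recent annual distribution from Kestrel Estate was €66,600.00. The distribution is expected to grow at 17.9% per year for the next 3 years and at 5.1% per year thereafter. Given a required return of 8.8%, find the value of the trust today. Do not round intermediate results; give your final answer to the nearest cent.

D_1 = 78521.40000
D_2 = 92576.73060
D_3 = 109147.96538
Terminal value at year 3: TV = D_3×(1+g_2)/(r−g_2) = 114714.51161/0.037 = 3100392.20572
P_0 = D_1/(1+r)^1 + D_2/(1+r)^2 + D_3/(1+r)^3 + TV/(1+r)^3
    = 72170.40441 + 78206.71581 + 84747.90252 + 2407298.52830 = 2642423.55104

€2642423.55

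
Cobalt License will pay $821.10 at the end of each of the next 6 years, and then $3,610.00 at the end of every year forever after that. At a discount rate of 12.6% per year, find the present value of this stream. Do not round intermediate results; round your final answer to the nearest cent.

PV of 6-year annuity: $821.10 × [1 − (1+0.126)^−6] / 0.126 = 3319.27997
Perpetuity value at year 6: $3,610.00 / 0.126 = 28650.79365
PV of perpetuity: 28650.79365 / (1+0.126)^6 = 14057.44243
Total PV = 3319.27997 + 14057.44243 = 17376.72240

$17376.72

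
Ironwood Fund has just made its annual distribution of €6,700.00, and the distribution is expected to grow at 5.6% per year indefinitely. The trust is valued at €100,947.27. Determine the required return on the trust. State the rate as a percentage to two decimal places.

12.61%

D₁ = €6,700.00 × 1.056 = €7,075.2000
P = D₁/(r − g) ⇒ r = D₁/P + g = €7,075.2000/€100,947.27 + 0.056 = 0.070088 + 0.056 = 0.126088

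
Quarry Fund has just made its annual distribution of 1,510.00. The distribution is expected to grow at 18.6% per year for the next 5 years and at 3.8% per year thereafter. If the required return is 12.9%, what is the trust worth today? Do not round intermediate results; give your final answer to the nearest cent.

30807.15

D_1 = 1790.86000
D_2 = 2123.95996
D_3 = 2519.01651
D_4 = 2987.55358
D_5 = 3543.23855
Terminal value at year 5: TV = D_5×(1+g_2)/(r−g_2) = 3677.88162/0.091 = 40416.28149
P_0 = D_1/(1+r)^1 + D_2/(1+r)^2 + D_3/(1+r)^3 + D_4/(1+r)^4 + D_5/(1+r)^5 + TV/(1+r)^5
    = 1586.23561 + 1666.32013 + 1750.44790 + 1838.82304 + 1931.65998 + 22033.66002 = 30807.14668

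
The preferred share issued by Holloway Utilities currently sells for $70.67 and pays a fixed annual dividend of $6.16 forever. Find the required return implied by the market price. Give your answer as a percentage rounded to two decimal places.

P = C/r ⇒ r = C/P = $6.16/$70.67 = 0.087166

8.72%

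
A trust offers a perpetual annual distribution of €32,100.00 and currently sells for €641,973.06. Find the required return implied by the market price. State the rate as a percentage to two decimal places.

5.00%

P = C/r ⇒ r = C/P = €32,100.00/€641,973.06 = 0.050002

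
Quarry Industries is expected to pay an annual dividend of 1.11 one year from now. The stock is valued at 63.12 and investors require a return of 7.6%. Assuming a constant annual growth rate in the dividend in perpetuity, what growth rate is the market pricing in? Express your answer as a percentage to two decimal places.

P = D₁/(r−g) ⇒ g = r − D₁/P = 0.076 − 1.11/63.12 = 0.058414

5.84%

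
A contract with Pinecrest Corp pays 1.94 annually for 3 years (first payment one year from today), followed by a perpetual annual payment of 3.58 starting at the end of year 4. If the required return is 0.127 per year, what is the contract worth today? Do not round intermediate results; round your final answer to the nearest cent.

PV of 3-year annuity: 1.94 × [1 − (1+0.127)^−3] / 0.127 = 4.60407
Perpetuity value at year 3: 3.58 / 0.127 = 28.18898
PV of perpetuity: 28.18898 / (1+0.127)^3 = 19.69280
Total PV = 4.60407 + 19.69280 = 24.29688

24.30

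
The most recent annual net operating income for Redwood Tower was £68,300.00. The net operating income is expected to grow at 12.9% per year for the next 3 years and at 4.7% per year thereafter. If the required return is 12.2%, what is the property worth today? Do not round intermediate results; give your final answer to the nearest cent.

D_1 = 77110.70000
D_2 = 87057.98030
D_3 = 98288.45976
Terminal value at year 3: TV = D_3×(1+g_2)/(r−g_2) = 102908.01737/0.075 = 1372106.89823
P_0 = D_1/(1+r)^1 + D_2/(1+r)^2 + D_3/(1+r)^3 + TV/(1+r)^3
    = 68726.11408 + 69154.88663 + 69586.33423 + 971425.22584 = 1178892.56078

£1178892.56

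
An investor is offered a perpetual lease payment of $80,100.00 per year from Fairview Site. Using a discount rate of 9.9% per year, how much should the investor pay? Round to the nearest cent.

Level perpetuity: PV = C / r = $80,100.00 / 0.099 = $809,090.91

$809090.91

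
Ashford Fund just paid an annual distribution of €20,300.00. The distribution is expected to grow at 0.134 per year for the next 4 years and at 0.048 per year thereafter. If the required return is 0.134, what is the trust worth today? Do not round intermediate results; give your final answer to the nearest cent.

€328576.74

D_1 = 23020.20000
D_2 = 26104.90680
D_3 = 29602.96431
D_4 = 33569.76153
Terminal value at year 4: TV = D_4×(1+g_2)/(r−g_2) = 35181.11008/0.086 = 409082.67538
P_0 = D_1/(1+r)^1 + D_2/(1+r)^2 + D_3/(1+r)^3 + D_4/(1+r)^4 + TV/(1+r)^4
    = 20300.00000 + 20300.00000 + 20300.00000 + 20300.00000 + 247376.74419 = 328576.74419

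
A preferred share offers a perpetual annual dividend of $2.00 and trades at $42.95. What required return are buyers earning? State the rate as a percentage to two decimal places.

P = C/r ⇒ r = C/P = $2.00/$42.95 = 0.046566

4.66%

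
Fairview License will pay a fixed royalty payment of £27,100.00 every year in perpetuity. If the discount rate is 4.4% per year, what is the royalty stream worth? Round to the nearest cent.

£615909.09

Level perpetuity: PV = C / r = £27,100.00 / 0.044 = £615,909.09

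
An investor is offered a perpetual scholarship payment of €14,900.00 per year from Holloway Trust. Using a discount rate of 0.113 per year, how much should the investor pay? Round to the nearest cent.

Level perpetuity: PV = C / r = €14,900.00 / 0.113 = €131,858.41

€131858.41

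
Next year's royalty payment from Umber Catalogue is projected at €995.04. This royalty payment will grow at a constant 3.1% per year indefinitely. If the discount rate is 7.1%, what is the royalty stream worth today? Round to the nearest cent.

€24876.00

Growing perpetuity: P = D₁ / (r − g) = €995.0400 / (0.071 − 0.031) = €24,876.00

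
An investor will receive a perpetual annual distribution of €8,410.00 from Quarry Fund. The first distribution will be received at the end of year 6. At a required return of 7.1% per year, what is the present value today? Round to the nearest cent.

€84060.18

Value at end of year 5: C / r = €8,410.00 / 0.071 = €118,450.7042
Discount to today: PV = €118,450.7042 / (1 + 0.071)^5 = €118,450.7042 / 1.409118 = €84,060.18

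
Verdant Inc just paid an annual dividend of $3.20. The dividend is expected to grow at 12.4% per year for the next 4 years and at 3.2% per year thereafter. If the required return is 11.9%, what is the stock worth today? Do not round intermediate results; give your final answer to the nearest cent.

$51.59

D_1 = 3.59680
D_2 = 4.04280
D_3 = 4.54411
D_4 = 5.10758
Terminal value at year 4: TV = D_4×(1+g_2)/(r−g_2) = 5.27102/0.087 = 60.58647
P_0 = D_1/(1+r)^1 + D_2/(1+r)^2 + D_3/(1+r)^3 + D_4/(1+r)^4 + TV/(1+r)^4
    = 3.21430 + 3.22866 + 3.24309 + 3.25758 + 38.64162 = 51.58524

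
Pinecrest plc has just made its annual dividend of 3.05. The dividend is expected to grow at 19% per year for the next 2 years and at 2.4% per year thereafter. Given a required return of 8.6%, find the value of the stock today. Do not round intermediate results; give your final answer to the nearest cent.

67.49

D_1 = 3.62950
D_2 = 4.31911
Terminal value at year 2: TV = D_2×(1+g_2)/(r−g_2) = 4.42276/0.062 = 71.33490
P_0 = D_1/(1+r)^1 + D_2/(1+r)^2 + TV/(1+r)^2
    = 3.34208 + 3.66213 + 60.48426 = 67.48848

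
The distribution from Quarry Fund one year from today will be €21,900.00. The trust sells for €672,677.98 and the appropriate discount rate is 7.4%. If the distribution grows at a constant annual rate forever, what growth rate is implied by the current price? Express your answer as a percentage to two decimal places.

P = D₁/(r−g) ⇒ g = r − D₁/P = 0.074 − €21,900.00/€672,677.98 = 0.041444

4.14%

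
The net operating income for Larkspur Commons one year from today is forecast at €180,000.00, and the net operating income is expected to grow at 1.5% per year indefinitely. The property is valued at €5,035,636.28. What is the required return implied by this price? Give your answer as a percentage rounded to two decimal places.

5.07%

P = D₁/(r − g) ⇒ r = D₁/P + g = €180,000.0000/€5,035,636.28 + 0.015 = 0.035745 + 0.015 = 0.050745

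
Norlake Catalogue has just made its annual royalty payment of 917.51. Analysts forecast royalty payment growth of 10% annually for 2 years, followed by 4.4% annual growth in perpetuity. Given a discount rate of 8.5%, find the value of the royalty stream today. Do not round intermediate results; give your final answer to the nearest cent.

D_1 = 1009.26100
D_2 = 1110.18710
Terminal value at year 2: TV = D_2×(1+g_2)/(r−g_2) = 1159.03533/0.041 = 28269.15445
P_0 = D_1/(1+r)^1 + D_2/(1+r)^2 + TV/(1+r)^2
    = 930.19447 + 943.05430 + 24013.38270 = 25886.63147

25886.63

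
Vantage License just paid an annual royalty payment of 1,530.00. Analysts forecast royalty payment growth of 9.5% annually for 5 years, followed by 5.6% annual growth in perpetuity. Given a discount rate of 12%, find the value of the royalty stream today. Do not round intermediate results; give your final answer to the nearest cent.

D_1 = 1675.35000
D_2 = 1834.50825
D_3 = 2008.78653
D_4 = 2199.62125
D_5 = 2408.58527
Terminal value at year 5: TV = D_5×(1+g_2)/(r−g_2) = 2543.46605/0.064 = 39741.65701
P_0 = D_1/(1+r)^1 + D_2/(1+r)^2 + D_3/(1+r)^3 + D_4/(1+r)^4 + D_5/(1+r)^5 + TV/(1+r)^5
    = 1495.84821 + 1462.45875 + 1429.81458 + 1397.89907 + 1366.69597 + 22550.48348 = 29703.20006

29703.20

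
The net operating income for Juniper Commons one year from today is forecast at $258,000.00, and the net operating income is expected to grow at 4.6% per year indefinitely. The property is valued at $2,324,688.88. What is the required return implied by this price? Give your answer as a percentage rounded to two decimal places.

15.70%

P = D₁/(r − g) ⇒ r = D₁/P + g = $258,000.0000/$2,324,688.88 + 0.046 = 0.110983 + 0.046 = 0.156983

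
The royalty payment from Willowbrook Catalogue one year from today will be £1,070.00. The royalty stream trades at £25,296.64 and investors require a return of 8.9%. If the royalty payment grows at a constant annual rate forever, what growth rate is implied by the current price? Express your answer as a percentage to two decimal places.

4.67%

P = D₁/(r−g) ⇒ g = r − D₁/P = 0.089 − £1,070.00/£25,296.64 = 0.046702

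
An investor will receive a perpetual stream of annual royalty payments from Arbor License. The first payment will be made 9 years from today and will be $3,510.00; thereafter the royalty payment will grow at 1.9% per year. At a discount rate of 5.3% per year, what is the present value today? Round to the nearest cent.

$68296.94

Value at end of year 8: C₁ / (r − g) = $3,510.00 / (0.053 − 0.019) = $103,235.2941
Discount to today: PV = $103,235.2941 / (1 + 0.053)^8 = $103,235.2941 / 1.511565 = $68,296.94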